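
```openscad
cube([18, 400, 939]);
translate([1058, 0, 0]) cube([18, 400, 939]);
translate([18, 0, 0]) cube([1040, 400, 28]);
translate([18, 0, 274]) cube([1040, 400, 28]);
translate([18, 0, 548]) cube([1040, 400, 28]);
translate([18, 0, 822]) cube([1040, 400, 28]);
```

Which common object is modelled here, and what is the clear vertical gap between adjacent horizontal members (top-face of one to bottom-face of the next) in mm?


A bookshelf. The clear shelf gap is 246 mm.

Two tall side panels with 4 horizontal boards between them — a bookshelf. The first two shelf undersides are at z = 0 and z = 274; with shelf thickness 28, the clear gap is 274 − 0 − 28 = 246 mm.


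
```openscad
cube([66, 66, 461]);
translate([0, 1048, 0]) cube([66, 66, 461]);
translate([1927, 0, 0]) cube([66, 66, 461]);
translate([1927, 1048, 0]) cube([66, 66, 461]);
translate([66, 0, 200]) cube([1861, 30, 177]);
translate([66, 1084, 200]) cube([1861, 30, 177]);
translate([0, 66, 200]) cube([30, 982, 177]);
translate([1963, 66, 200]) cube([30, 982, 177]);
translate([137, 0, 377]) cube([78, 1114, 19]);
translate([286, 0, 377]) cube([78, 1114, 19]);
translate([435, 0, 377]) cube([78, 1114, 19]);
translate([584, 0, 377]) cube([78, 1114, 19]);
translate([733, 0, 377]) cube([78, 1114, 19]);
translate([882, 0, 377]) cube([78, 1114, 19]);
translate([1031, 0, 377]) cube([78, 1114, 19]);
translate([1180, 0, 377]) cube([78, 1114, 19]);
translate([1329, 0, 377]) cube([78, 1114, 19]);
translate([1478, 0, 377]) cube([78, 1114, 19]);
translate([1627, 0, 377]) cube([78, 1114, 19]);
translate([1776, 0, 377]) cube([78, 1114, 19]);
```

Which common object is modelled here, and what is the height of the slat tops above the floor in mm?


A bed frame. The slat-top height is 396 mm.

Four posts, four rails, and a row of slats — a bed frame. Slats sit on the rails at z = 200 + 177 = 377; with slat thickness 19, the top is 396 mm.


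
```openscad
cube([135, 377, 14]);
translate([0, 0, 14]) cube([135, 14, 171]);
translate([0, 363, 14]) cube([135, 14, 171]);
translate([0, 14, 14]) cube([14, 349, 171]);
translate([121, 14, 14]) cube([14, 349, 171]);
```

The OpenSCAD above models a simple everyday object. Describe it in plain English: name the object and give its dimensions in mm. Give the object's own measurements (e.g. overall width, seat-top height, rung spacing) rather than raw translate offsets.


An open-topped rectangular box: outside dimensions 135×377×185 mm, with a uniform wall and base thickness of 14 mm. The base is a full 135×377 slab on the floor; four walls sit on top of the base. The front and back walls (the −y and +y sides) span the full width; the two side walls fit between them.


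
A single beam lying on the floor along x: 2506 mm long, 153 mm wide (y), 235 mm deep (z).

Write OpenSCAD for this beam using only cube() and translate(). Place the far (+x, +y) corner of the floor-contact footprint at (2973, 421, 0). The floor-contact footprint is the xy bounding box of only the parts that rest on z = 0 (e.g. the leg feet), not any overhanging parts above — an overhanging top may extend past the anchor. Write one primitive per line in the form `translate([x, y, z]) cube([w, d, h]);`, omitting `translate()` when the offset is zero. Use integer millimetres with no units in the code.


translate([467, 268, 0]) cube([2506, 153, 235]);


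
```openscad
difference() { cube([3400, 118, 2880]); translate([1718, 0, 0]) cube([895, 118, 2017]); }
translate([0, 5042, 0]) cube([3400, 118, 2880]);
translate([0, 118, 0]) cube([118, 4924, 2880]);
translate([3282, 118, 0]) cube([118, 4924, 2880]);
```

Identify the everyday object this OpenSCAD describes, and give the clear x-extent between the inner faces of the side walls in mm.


A single room. The interior width is 3164 mm.

Four walls enclosing a rectangle with a door in the front wall — a room. Outside width 3400 minus two 118 mm walls gives 3164 mm.


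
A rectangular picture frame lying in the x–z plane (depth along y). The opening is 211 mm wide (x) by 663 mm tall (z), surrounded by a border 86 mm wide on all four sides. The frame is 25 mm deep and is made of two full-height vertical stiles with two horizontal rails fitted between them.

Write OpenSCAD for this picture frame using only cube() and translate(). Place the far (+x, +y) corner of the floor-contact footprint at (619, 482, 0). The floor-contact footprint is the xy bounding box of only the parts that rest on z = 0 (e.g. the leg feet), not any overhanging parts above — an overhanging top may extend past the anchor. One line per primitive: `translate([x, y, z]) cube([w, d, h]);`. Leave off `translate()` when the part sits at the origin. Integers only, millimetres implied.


translate([236, 457, 0]) cube([86, 25, 835]);
translate([533, 457, 0]) cube([86, 25, 835]);
translate([322, 457, 0]) cube([211, 25, 86]);
translate([322, 457, 749]) cube([211, 25, 86]);


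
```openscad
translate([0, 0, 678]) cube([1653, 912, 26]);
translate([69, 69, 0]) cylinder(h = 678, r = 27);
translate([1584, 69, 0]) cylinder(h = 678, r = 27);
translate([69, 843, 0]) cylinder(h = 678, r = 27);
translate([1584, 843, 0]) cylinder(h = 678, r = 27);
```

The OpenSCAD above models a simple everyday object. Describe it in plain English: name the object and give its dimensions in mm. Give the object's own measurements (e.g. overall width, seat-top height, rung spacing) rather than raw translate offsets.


A rectangular dining table. The top is 1653×912×26 mm with its upper surface at z = 704 mm. It stands on four round legs of 54 mm diameter, each leg's bounding box inset 42 mm from the nearest pair of top edges, running from the floor to the underside of the top.


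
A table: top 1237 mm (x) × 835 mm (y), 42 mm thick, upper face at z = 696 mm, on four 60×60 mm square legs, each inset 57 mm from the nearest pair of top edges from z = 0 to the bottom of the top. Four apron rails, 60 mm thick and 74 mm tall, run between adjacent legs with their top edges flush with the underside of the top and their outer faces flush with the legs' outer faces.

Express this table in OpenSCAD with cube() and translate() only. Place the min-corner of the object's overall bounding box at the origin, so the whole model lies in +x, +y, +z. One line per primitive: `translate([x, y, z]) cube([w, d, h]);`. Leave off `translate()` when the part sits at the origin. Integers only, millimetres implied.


translate([0, 0, 654]) cube([1237, 835, 42]);
translate([57, 57, 0]) cube([60, 60, 654]);
translate([1120, 57, 0]) cube([60, 60, 654]);
translate([57, 718, 0]) cube([60, 60, 654]);
translate([1120, 718, 0]) cube([60, 60, 654]);
translate([117, 57, 580]) cube([1003, 60, 74]);
translate([117, 718, 580]) cube([1003, 60, 74]);
translate([57, 117, 580]) cube([60, 601, 74]);
translate([1120, 117, 580]) cube([60, 601, 74]);


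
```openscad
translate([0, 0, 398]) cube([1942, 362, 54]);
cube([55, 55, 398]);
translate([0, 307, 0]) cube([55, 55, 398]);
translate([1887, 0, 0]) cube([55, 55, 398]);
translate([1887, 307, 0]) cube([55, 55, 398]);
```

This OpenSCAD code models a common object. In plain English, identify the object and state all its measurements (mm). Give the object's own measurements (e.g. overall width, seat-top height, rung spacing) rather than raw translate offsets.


A long wooden bench with a 1942 mm (x) × 362 mm (y) seat, 54 mm thick, its top surface 452 mm above the floor. Four 55 mm square legs at the seat corners, flush with the edges, run from z = 0 to the seat underside.


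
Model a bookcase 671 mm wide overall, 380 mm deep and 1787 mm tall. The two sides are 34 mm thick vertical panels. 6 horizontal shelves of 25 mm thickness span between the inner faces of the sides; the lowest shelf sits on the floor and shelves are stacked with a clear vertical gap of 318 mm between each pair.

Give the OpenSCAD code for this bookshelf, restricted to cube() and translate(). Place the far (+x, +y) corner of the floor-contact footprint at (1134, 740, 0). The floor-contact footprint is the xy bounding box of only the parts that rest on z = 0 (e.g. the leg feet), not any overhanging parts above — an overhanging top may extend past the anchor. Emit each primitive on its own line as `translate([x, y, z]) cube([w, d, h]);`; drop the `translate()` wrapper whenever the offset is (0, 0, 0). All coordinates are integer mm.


translate([463, 360, 0]) cube([34, 380, 1787]);
translate([1100, 360, 0]) cube([34, 380, 1787]);
translate([497, 360, 0]) cube([603, 380, 25]);
translate([497, 360, 343]) cube([603, 380, 25]);
translate([497, 360, 686]) cube([603, 380, 25]);
translate([497, 360, 1029]) cube([603, 380, 25]);
translate([497, 360, 1372]) cube([603, 380, 25]);
translate([497, 360, 1715]) cube([603, 380, 25]);


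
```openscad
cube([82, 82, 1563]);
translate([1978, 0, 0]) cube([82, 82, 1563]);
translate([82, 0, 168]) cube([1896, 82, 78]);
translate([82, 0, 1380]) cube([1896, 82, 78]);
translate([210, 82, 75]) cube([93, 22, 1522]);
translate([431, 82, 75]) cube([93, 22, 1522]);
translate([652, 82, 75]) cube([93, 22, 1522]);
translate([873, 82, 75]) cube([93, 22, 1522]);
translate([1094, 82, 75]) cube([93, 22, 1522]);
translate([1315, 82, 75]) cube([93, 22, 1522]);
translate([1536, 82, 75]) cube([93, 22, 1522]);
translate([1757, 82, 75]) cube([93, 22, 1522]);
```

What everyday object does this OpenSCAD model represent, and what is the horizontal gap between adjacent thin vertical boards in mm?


A fence section. The picket gap is 128 mm.

Two posts, two rails, 8 pickets — a fence section. Span 1896 mm holds 8 pickets of 93 mm with 9 equal gaps: ⌊(1896 − 8·93) / 9⌋ = 128 mm.


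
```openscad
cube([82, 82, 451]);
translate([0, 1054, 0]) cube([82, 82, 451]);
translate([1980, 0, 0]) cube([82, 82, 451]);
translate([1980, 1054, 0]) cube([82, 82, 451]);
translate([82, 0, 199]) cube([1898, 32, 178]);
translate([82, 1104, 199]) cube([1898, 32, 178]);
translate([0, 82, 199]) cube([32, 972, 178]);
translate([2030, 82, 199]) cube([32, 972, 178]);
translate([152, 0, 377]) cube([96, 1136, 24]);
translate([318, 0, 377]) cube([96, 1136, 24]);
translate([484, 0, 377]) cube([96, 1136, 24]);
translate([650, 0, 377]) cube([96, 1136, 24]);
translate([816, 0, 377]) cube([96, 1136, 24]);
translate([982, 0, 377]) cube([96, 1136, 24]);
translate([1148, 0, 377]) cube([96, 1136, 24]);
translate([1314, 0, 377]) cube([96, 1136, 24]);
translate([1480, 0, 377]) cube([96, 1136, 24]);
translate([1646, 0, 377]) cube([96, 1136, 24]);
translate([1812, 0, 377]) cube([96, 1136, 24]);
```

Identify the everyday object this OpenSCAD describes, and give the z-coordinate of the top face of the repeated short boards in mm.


A bed frame. The slat-top height is 401 mm.

Four posts, four rails, and a row of slats — a bed frame. Slats sit on the rails at z = 199 + 178 = 377; with slat thickness 24, the top is 401 mm.


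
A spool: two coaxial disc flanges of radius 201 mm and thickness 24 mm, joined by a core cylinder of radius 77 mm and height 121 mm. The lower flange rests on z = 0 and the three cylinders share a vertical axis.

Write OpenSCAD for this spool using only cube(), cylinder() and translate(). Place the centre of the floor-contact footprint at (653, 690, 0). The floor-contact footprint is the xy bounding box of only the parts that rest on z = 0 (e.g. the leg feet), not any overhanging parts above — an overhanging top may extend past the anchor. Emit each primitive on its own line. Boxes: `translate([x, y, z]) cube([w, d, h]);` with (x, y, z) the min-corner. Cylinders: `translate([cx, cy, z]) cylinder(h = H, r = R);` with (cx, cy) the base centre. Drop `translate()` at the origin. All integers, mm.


translate([653, 690, 0]) cylinder(h = 24, r = 201);
translate([653, 690, 24]) cylinder(h = 121, r = 77);
translate([653, 690, 145]) cylinder(h = 24, r = 201);


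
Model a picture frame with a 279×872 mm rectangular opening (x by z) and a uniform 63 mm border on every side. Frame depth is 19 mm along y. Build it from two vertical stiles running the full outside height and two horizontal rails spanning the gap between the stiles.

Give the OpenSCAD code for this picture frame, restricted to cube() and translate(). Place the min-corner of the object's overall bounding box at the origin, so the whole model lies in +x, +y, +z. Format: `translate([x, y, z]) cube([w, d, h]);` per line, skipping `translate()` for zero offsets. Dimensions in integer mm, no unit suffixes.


cube([63, 19, 998]);
translate([342, 0, 0]) cube([63, 19, 998]);
translate([63, 0, 0]) cube([279, 19, 63]);
translate([63, 0, 935]) cube([279, 19, 63]);


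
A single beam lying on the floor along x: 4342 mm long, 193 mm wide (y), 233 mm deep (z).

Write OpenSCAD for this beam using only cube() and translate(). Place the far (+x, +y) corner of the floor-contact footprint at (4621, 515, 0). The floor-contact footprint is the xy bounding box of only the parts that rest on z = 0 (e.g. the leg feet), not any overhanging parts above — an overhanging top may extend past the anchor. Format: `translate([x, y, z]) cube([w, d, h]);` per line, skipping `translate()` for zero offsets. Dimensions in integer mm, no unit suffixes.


translate([279, 322, 0]) cube([4342, 193, 233]);


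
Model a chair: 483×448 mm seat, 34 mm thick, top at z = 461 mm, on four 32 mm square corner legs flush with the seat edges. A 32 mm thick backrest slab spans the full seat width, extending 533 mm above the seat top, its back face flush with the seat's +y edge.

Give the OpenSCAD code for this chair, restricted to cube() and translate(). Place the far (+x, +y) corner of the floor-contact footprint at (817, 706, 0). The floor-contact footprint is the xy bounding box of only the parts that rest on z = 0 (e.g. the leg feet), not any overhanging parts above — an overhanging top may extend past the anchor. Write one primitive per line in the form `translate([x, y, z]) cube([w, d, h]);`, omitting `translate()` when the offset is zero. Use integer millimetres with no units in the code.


// leg_h = 461 - 34 = 427
translate([334, 258, 427]) cube([483, 448, 34]);
translate([334, 258, 0]) cube([32, 32, 427]);
translate([785, 258, 0]) cube([32, 32, 427]);
translate([334, 674, 0]) cube([32, 32, 427]);
translate([785, 674, 0]) cube([32, 32, 427]);
translate([334, 674, 461]) cube([483, 32, 533]);


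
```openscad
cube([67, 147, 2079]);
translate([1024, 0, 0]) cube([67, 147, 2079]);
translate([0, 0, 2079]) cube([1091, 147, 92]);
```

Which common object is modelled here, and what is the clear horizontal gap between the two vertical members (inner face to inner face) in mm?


A door frame. The clear opening width is 957 mm.

Two 2079 mm tall posts with a header on top — a door frame. The left jamb is 67 mm wide at x = 0; the right jamb starts at x = 1024. The clear opening is 1024 − 67 = 957 mm.


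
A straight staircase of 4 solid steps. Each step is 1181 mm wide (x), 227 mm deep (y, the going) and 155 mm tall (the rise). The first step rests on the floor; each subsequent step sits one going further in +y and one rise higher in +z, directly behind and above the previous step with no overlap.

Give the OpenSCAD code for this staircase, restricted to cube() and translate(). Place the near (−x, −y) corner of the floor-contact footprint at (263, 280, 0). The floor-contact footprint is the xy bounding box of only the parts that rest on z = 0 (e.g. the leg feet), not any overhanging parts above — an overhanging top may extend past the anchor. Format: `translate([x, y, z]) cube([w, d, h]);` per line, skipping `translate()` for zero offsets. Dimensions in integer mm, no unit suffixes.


translate([263, 280, 0]) cube([1181, 227, 155]);
translate([263, 507, 155]) cube([1181, 227, 155]);
translate([263, 734, 310]) cube([1181, 227, 155]);
translate([263, 961, 465]) cube([1181, 227, 155]);


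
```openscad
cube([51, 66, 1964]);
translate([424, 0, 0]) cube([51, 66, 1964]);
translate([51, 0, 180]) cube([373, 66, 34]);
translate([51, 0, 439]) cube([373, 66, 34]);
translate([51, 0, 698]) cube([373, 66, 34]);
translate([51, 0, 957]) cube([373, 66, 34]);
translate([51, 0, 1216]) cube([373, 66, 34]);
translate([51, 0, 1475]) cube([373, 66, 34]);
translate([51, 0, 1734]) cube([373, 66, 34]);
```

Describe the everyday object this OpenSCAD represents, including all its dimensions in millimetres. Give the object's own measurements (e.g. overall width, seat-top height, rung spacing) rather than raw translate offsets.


A straight ladder. Two 51×66 mm vertical rails, 1964 mm tall, stand 475 mm apart (outside-to-outside) with their front faces coplanar on the −y side. 7 rungs, each 66 mm deep and 34 mm tall, span between the inner faces of the rails, front faces flush with the rails. The lowest rung's underside is at z = 180 mm and rungs are spaced 259 mm apart (underside to underside).


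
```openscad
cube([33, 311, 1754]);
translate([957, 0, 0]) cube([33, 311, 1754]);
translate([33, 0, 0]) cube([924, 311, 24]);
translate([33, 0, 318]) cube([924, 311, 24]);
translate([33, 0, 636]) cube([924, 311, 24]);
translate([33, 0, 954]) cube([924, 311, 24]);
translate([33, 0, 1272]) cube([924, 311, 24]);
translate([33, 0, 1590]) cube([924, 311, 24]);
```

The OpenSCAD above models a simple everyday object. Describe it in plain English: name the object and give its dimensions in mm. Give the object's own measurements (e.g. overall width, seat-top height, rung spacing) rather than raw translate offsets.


An open bookshelf. Two side panels, each 33 mm thick, 311 mm deep and 1754 mm tall, stand 990 mm apart (outside-to-outside). Between them sit 6 shelves, each 24 mm thick and 311 mm deep, spanning the full gap between the sides. The bottom shelf rests on the floor (its underside at z = 0) and the clear gap between one shelf's top and the next shelf's underside is 294 mm.


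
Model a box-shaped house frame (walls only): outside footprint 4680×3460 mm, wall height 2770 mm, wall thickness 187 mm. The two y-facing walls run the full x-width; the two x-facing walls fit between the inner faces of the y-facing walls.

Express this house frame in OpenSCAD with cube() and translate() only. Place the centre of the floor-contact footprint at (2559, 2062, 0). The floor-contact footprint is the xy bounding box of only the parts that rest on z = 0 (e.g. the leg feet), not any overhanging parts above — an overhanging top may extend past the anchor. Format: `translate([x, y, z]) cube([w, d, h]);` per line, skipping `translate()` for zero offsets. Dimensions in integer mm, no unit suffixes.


translate([219, 332, 0]) cube([4680, 187, 2770]);
translate([219, 3605, 0]) cube([4680, 187, 2770]);
translate([219, 519, 0]) cube([187, 3086, 2770]);
translate([4712, 519, 0]) cube([187, 3086, 2770]);


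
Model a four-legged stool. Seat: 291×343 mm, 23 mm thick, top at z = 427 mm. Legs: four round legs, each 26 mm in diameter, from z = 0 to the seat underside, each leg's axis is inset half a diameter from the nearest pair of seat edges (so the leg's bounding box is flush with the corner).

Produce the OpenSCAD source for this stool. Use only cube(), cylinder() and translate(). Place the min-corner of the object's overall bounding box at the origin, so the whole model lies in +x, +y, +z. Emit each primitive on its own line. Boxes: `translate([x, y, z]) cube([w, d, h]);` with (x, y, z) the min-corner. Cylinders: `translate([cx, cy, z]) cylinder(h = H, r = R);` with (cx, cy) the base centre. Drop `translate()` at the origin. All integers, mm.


translate([0, 0, 404]) cube([291, 343, 23]);
translate([13, 13, 0]) cylinder(h = 404, r = 13);
translate([278, 13, 0]) cylinder(h = 404, r = 13);
translate([13, 330, 0]) cylinder(h = 404, r = 13);
translate([278, 330, 0]) cylinder(h = 404, r = 13);


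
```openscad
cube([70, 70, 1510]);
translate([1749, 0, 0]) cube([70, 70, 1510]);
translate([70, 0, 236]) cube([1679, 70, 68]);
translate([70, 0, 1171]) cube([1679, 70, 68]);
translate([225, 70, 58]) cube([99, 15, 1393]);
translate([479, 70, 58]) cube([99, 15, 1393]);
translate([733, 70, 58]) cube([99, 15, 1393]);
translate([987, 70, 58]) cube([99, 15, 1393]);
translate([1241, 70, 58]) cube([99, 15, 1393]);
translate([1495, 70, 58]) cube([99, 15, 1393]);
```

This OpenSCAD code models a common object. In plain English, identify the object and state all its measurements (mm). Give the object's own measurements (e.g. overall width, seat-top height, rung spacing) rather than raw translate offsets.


A fence section. Two 70×70 mm posts, 1510 mm tall, stand on the floor with a clear span of 1679 mm between their inner faces. Two horizontal rails of 70×68 mm section span the gap between the posts with their undersides at z = 236 mm and z = 1171 mm, flush with the posts' −y face. 6 pickets, each 99 mm wide, 15 mm thick and 1393 mm tall, are fixed to the +y face of the rails with their bottoms at z = 58 mm, spaced across the span with a 155 mm gap after the −x post and between neighbouring pickets and before the +x post.


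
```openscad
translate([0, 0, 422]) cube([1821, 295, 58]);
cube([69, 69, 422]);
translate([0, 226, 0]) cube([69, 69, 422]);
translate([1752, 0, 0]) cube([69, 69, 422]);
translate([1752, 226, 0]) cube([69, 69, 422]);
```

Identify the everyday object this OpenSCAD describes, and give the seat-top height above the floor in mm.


A bench. The seat-top height is 480 mm.

A long slab on four corner posts — a bench. The slab sits at z = 422 with thickness 58, so the top is 422 + 58 = 480 mm.


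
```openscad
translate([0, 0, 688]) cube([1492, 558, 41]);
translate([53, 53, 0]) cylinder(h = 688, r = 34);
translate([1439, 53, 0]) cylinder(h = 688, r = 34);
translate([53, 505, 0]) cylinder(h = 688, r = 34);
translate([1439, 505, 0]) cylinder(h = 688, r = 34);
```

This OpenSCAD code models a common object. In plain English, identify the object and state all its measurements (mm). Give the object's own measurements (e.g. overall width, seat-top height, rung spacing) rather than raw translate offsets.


A table: top 1492 mm (x) × 558 mm (y), 41 mm thick, upper face at z = 729 mm, on four round legs of 68 mm diameter, each leg's bounding box inset 19 mm from the nearest pair of top edges from z = 0 to the bottom of the top.


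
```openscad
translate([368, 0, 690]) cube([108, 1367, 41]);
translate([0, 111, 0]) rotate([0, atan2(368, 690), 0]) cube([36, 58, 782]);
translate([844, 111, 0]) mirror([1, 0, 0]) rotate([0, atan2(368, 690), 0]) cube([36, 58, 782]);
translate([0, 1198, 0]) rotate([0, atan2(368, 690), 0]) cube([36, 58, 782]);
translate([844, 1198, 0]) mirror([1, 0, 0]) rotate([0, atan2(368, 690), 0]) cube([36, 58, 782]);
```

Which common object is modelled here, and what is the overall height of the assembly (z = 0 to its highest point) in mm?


A sawhorse. The overall height is 731 mm.

A beam across two mirrored pairs of raked legs — a sawhorse. The beam's underside is at z = 690 (matching the legs' vertical rise in atan2(368, 690)) and the beam is 41 mm tall, so its top is at 690 + 41 = 731 mm. The raked legs top out at the beam's underside, so that is the highest point.


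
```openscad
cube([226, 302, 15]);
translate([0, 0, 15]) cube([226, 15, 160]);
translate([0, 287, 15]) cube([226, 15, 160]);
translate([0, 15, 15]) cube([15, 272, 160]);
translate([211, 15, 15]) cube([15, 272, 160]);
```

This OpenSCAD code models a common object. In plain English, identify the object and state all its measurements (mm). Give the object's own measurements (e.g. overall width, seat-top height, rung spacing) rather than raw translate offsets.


An open-topped rectangular box: outside dimensions 226×302×175 mm, with a uniform wall and base thickness of 15 mm. The base is a full 226×302 slab on the floor; four walls sit on top of the base. The front and back walls (the −y and +y sides) span the full width; the two side walls fit between them.


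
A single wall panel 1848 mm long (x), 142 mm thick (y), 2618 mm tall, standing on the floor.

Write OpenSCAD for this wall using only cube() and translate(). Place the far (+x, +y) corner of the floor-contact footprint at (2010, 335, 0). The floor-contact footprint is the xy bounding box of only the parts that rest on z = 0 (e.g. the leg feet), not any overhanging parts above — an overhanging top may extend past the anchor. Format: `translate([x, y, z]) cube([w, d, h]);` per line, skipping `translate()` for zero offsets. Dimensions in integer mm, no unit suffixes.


translate([162, 193, 0]) cube([1848, 142, 2618]);


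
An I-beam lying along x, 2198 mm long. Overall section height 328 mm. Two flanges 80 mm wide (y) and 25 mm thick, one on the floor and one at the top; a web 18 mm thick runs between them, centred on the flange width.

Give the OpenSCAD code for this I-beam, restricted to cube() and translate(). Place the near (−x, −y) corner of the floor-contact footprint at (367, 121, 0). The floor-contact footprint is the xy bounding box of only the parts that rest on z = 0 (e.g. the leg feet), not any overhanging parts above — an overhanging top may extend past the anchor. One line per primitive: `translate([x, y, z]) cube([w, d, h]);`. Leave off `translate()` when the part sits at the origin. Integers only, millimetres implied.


translate([367, 121, 0]) cube([2198, 80, 25]);
translate([367, 152, 25]) cube([2198, 18, 278]);
translate([367, 121, 303]) cube([2198, 80, 25]);


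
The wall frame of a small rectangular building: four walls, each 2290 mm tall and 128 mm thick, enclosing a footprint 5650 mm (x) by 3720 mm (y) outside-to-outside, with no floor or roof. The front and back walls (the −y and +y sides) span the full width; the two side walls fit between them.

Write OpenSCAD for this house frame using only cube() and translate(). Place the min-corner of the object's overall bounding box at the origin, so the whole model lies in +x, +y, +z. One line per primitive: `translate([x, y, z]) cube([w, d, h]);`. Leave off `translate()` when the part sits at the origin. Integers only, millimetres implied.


cube([5650, 128, 2290]);
translate([0, 3592, 0]) cube([5650, 128, 2290]);
translate([0, 128, 0]) cube([128, 3464, 2290]);
translate([5522, 128, 0]) cube([128, 3464, 2290]);


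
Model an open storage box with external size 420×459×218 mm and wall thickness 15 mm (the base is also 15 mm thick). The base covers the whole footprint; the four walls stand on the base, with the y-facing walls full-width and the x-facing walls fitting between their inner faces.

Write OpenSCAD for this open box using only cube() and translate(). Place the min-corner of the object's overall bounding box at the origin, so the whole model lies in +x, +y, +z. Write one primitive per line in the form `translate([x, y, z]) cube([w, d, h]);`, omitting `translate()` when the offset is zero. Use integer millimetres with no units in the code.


cube([420, 459, 15]);
translate([0, 0, 15]) cube([420, 15, 203]);
translate([0, 444, 15]) cube([420, 15, 203]);
translate([0, 15, 15]) cube([15, 429, 203]);
translate([405, 15, 15]) cube([15, 429, 203]);


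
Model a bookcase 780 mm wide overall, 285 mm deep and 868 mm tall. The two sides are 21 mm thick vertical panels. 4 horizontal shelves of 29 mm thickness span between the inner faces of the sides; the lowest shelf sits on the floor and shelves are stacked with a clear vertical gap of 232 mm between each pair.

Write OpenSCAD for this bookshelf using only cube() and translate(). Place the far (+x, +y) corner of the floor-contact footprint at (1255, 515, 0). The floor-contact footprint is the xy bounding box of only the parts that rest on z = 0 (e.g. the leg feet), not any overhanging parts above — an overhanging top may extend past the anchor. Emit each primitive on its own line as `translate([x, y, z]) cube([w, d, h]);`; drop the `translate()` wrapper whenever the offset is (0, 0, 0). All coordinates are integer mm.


translate([475, 230, 0]) cube([21, 285, 868]);
translate([1234, 230, 0]) cube([21, 285, 868]);
translate([496, 230, 0]) cube([738, 285, 29]);
translate([496, 230, 261]) cube([738, 285, 29]);
translate([496, 230, 522]) cube([738, 285, 29]);
translate([496, 230, 783]) cube([738, 285, 29]);


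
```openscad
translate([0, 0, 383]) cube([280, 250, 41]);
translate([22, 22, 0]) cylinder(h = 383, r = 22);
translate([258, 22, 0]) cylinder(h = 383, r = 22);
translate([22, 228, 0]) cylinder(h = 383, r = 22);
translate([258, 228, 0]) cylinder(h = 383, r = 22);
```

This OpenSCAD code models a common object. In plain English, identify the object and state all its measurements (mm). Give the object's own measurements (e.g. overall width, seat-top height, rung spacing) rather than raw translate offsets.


A four-legged stool. The seat is a 280×250×41 mm slab whose top surface is at z = 424 mm; four round legs, each 44 mm in diameter, run from the floor (z = 0) to the underside of the seat, each leg's axis is inset half a diameter from the nearest pair of seat edges (so the leg's bounding box is flush with the corner).


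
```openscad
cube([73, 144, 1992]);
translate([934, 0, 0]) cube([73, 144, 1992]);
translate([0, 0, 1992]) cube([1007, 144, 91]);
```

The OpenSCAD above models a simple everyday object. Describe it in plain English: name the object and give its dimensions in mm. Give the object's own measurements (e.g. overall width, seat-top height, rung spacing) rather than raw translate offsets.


A door frame. The clear opening is 861 mm wide and 1992 mm high. Two 73 mm wide jambs, 144 mm deep, stand either side of the opening from the floor to the top of the opening. A 91 mm thick head sits across the top of both jambs, spanning the full outside width of the frame.


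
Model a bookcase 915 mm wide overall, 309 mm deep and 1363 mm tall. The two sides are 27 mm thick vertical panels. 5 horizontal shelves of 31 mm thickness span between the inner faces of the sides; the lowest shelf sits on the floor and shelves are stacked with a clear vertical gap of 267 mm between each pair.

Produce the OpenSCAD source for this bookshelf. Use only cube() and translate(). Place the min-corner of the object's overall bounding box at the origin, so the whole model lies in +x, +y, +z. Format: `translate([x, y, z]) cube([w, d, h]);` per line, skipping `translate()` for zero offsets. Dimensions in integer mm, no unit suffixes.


cube([27, 309, 1363]);
translate([888, 0, 0]) cube([27, 309, 1363]);
translate([27, 0, 0]) cube([861, 309, 31]);
translate([27, 0, 298]) cube([861, 309, 31]);
translate([27, 0, 596]) cube([861, 309, 31]);
translate([27, 0, 894]) cube([861, 309, 31]);
translate([27, 0, 1192]) cube([861, 309, 31]);


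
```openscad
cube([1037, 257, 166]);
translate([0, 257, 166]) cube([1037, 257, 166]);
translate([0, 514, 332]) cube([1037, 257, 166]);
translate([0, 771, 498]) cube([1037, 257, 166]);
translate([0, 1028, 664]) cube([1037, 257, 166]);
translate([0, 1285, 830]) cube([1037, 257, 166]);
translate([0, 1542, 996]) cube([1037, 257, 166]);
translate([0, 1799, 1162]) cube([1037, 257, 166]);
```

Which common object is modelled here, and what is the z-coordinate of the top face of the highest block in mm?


A staircase. The total rise is 1328 mm.

8 identical blocks, each offset up and back from the previous — a staircase. Each step is 166 mm tall and there are 8 of them, so the total rise is 8 × 166 = 1328 mm.


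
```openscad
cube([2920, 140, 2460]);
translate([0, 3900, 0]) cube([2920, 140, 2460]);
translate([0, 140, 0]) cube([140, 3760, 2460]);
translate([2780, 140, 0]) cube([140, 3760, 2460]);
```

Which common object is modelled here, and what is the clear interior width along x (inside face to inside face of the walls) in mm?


A house (or room) frame. The interior width is 2640 mm.

Four 2460 mm walls enclosing a rectangle with no floor or roof — a room or house frame. Outside width is 2920 mm and wall thickness is 140 mm, so the interior width is 2920 − 2 × 140 = 2640 mm.


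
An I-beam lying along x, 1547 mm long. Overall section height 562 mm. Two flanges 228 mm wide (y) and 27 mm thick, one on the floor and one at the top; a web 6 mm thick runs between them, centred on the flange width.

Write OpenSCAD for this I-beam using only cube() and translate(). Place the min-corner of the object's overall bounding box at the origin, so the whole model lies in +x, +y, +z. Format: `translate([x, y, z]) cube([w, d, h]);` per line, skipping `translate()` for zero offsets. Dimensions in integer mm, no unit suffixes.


cube([1547, 228, 27]);
translate([0, 111, 27]) cube([1547, 6, 508]);
translate([0, 0, 535]) cube([1547, 228, 27]);


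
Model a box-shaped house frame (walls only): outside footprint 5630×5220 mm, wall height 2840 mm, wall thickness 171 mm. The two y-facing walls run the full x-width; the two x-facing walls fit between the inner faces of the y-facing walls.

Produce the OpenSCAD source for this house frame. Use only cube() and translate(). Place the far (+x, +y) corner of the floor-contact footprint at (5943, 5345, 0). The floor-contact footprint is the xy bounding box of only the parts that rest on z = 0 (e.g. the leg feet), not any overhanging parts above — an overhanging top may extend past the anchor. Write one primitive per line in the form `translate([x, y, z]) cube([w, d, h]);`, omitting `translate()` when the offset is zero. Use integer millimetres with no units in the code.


translate([313, 125, 0]) cube([5630, 171, 2840]);
translate([313, 5174, 0]) cube([5630, 171, 2840]);
translate([313, 296, 0]) cube([171, 4878, 2840]);
translate([5772, 296, 0]) cube([171, 4878, 2840]);


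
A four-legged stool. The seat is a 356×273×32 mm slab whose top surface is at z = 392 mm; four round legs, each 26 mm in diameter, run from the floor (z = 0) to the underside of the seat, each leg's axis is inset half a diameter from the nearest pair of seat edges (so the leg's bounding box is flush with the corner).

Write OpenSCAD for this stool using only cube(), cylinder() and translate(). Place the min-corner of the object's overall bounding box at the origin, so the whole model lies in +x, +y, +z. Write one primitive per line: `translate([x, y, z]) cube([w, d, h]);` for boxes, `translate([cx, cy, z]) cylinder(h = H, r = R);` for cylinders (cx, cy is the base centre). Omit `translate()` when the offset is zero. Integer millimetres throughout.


translate([0, 0, 360]) cube([356, 273, 32]);
translate([13, 13, 0]) cylinder(h = 360, r = 13);
translate([343, 13, 0]) cylinder(h = 360, r = 13);
translate([13, 260, 0]) cylinder(h = 360, r = 13);
translate([343, 260, 0]) cylinder(h = 360, r = 13);


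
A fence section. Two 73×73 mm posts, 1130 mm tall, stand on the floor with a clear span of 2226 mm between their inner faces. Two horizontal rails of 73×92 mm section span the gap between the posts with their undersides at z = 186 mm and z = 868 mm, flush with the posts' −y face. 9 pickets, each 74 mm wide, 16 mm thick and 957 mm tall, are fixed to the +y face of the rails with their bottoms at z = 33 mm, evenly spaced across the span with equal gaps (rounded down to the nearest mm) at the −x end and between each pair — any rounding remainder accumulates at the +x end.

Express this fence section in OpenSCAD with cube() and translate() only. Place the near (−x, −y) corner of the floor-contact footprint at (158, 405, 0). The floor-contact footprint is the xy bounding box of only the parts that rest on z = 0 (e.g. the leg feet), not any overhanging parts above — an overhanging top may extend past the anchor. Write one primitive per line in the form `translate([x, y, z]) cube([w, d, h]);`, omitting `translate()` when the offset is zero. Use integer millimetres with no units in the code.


translate([158, 405, 0]) cube([73, 73, 1130]);
translate([2457, 405, 0]) cube([73, 73, 1130]);
translate([231, 405, 186]) cube([2226, 73, 92]);
translate([231, 405, 868]) cube([2226, 73, 92]);
translate([387, 478, 33]) cube([74, 16, 957]);
translate([617, 478, 33]) cube([74, 16, 957]);
translate([847, 478, 33]) cube([74, 16, 957]);
translate([1077, 478, 33]) cube([74, 16, 957]);
translate([1307, 478, 33]) cube([74, 16, 957]);
translate([1537, 478, 33]) cube([74, 16, 957]);
translate([1767, 478, 33]) cube([74, 16, 957]);
translate([1997, 478, 33]) cube([74, 16, 957]);
translate([2227, 478, 33]) cube([74, 16, 957]);


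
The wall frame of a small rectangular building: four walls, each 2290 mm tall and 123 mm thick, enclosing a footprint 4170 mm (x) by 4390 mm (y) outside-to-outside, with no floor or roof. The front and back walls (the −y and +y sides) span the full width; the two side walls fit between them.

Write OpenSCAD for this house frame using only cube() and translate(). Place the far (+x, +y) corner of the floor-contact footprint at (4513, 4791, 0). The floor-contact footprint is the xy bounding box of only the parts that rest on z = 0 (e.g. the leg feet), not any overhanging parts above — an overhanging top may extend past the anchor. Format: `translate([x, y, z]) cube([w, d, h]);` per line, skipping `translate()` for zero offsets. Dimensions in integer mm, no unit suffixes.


translate([343, 401, 0]) cube([4170, 123, 2290]);
translate([343, 4668, 0]) cube([4170, 123, 2290]);
translate([343, 524, 0]) cube([123, 4144, 2290]);
translate([4390, 524, 0]) cube([123, 4144, 2290]);


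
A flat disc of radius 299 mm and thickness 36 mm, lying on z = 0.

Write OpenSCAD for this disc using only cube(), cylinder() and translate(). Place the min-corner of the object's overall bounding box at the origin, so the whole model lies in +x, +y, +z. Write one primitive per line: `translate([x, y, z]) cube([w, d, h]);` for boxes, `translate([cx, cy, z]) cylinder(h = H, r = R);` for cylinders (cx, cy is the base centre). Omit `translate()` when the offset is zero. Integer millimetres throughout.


translate([299, 299, 0]) cylinder(h = 36, r = 299);


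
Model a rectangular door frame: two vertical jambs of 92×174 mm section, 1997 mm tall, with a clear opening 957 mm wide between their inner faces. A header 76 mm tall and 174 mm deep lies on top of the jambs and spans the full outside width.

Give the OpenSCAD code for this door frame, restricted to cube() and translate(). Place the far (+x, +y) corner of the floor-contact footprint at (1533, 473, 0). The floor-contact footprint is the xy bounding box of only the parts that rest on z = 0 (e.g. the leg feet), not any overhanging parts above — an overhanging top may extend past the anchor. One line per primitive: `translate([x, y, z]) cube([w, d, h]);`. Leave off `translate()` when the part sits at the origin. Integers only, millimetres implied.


translate([392, 299, 0]) cube([92, 174, 1997]);
translate([1441, 299, 0]) cube([92, 174, 1997]);
translate([392, 299, 1997]) cube([1141, 174, 76]);


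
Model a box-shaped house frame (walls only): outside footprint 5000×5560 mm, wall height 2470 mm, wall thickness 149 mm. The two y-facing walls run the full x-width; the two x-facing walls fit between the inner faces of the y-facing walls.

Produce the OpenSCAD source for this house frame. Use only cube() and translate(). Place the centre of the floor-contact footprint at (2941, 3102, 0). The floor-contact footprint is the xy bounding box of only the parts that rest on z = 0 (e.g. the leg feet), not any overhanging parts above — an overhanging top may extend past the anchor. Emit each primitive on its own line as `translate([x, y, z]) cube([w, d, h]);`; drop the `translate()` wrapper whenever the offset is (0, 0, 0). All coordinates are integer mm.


translate([441, 322, 0]) cube([5000, 149, 2470]);
translate([441, 5733, 0]) cube([5000, 149, 2470]);
translate([441, 471, 0]) cube([149, 5262, 2470]);
translate([5292, 471, 0]) cube([149, 5262, 2470]);


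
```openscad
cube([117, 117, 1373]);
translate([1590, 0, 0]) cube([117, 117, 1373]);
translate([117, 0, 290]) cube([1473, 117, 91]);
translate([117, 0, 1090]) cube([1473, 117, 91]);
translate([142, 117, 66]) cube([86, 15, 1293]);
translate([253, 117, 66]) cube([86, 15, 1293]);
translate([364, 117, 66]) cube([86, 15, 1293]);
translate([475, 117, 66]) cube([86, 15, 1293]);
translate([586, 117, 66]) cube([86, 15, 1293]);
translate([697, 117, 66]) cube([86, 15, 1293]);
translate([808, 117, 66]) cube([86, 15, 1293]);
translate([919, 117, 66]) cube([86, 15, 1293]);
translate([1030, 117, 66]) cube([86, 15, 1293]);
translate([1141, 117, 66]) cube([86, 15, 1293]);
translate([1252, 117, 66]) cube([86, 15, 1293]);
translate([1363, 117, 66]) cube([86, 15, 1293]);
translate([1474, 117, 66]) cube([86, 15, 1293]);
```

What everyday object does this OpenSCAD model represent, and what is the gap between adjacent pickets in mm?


A fence section. The picket gap is 25 mm.

Two posts, two rails, 13 pickets — a fence section. Span 1473 mm holds 13 pickets of 86 mm with 14 equal gaps: ⌊(1473 − 13·86) / 14⌋ = 25 mm.
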